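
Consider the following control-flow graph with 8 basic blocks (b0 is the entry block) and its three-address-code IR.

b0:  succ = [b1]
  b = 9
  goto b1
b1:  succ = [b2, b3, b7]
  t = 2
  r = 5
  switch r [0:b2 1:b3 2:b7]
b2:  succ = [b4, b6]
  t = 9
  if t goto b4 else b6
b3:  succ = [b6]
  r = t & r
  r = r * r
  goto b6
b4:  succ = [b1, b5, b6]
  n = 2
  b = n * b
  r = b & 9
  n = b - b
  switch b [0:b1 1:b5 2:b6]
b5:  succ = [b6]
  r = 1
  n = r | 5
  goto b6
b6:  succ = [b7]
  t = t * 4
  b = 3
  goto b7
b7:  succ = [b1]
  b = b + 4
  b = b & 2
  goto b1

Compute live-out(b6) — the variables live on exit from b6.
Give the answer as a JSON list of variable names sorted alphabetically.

Per-block:
  b0: def={b} ue=∅
  b1: def={r,t} ue=∅
  b2: def={t} ue=∅
  b3: def={r} ue={r,t}
  b4: def={b,n,r} ue={b}
  b5: def={n,r} ue=∅
  b6: def={b,t} ue={t}
  b7: def={b} ue={b}

Backward fixpoint:
  live b0: ∅→{b}
  live b1: {b}→{b,r,t}
  live b2: {b}→{b,t}
  live b3: {r,t}→{t}
  live b4: {b,t}→{b,t}
  live b5: {t}→{t}
  live b6: {t}→{b}
  live b7: {b}→{b}

live-out(b6) = ["b"]

Answer: ["b"]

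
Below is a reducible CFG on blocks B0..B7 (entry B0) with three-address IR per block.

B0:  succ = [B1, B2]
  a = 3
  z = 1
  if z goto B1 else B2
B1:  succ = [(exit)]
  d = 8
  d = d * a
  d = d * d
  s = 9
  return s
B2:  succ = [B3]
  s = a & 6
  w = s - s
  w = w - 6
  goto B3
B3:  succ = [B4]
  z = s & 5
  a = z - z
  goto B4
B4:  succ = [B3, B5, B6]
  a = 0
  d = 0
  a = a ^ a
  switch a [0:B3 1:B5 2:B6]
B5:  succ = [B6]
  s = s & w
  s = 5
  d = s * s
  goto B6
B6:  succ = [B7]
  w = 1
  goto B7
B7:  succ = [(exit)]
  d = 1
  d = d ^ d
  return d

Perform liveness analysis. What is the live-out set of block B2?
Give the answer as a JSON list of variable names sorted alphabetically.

Answer: ["s", "w"]

Working:
def/use:
  B0 def {a,z} use ∅
  B1 def {d,s} use {a}
  B2 def {s,w} use {a}
  B3 def {a,z} use {s}
  B4 def {a,d} use ∅
  B5 def {d,s} use {s,w}
  B6 def {w} use ∅
  B7 def {d} use ∅

Live sets:
  B0 li=∅ lo={a}
  B1 li={a} lo=∅
  B2 li={a} lo={s,w}
  B3 li={s,w} lo={s,w}
  B4 li={s,w} lo={s,w}
  B5 li={s,w} lo=∅
  B6 li=∅ lo=∅
  B7 li=∅ lo=∅

live-out(B2) = ["s", "w"]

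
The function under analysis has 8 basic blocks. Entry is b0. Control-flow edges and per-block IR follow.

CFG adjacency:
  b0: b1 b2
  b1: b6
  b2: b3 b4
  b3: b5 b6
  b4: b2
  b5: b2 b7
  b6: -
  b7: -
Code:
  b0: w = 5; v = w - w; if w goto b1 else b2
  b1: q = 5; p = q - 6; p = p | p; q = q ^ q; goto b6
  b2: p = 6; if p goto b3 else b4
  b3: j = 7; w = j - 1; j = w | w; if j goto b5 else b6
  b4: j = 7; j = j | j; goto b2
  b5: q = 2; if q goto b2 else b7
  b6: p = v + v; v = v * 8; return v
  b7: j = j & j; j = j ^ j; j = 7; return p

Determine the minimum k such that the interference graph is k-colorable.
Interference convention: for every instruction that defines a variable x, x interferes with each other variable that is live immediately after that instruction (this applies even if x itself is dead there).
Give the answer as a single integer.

Block summaries:
  b0: def={v,w} ue=∅
  b1: def={p,q} ue=∅
  b2: def={p} ue=∅
  b3: def={j,w} ue=∅
  b4: def={j} ue=∅
  b5: def={q} ue=∅
  b6: def={p,v} ue={v}
  b7: def={j} ue={j,p}

Liveness:
  b0 li=∅ lo={v}
  b1 li={v} lo={v}
  b2 li={v} lo={p,v}
  b3 li={p,v} lo={j,p,v}
  b4 li={v} lo={v}
  b5 li={j,p,v} lo={j,p,v}
  b6 li={v} lo=∅
  b7 li={j,p} lo=∅

Interference:
  j: {p,q,v}
  p: {j,q,v,w}
  q: {j,p,v}
  v: {j,p,q,w}
  w: {p,v}

Registers:
  lower bound: {j,p,q,v} mutually conflict ⇒ χ ≥ 4
  assign j→r2 p→r0 q→r3 v→r1 w→r2 — no edge inside a register ⇒ χ ≤ 4
  χ = 4

Answer: 4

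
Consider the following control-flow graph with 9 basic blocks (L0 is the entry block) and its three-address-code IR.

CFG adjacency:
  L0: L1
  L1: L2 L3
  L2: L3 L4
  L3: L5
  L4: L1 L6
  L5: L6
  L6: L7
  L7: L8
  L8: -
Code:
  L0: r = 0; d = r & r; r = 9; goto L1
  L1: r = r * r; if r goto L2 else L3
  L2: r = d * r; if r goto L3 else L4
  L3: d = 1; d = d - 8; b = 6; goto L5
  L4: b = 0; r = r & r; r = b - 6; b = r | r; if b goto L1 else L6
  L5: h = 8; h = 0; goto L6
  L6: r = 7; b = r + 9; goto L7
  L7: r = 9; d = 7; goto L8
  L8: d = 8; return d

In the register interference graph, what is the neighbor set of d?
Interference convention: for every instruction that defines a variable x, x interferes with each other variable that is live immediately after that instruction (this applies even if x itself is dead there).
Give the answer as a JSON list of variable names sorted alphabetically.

def/use:
  L0: def={d,r} ue=∅
  L1: def={r} ue={r}
  L2: def={r} ue={d,r}
  L3: def={b,d} ue=∅
  L4: def={b,r} ue={r}
  L5: def={h} ue=∅
  L6: def={b,r} ue=∅
  L7: def={d,r} ue=∅
  L8: def={d} ue=∅

Backward fixpoint:
  live L0: ∅→{d,r}
  live L1: {d,r}→{d,r}
  live L2: {d,r}→{d,r}
  live L3: ∅→∅
  live L4: {d,r}→{d,r}
  live L5: ∅→∅
  live L6: ∅→∅
  live L7: ∅→∅
  live L8: ∅→∅

Interfere edges:
  b — {d,r}
  d — {b,r}
  h — ∅
  r — {b,d}

N(d) = ["b", "r"]

Answer: ["b", "r"]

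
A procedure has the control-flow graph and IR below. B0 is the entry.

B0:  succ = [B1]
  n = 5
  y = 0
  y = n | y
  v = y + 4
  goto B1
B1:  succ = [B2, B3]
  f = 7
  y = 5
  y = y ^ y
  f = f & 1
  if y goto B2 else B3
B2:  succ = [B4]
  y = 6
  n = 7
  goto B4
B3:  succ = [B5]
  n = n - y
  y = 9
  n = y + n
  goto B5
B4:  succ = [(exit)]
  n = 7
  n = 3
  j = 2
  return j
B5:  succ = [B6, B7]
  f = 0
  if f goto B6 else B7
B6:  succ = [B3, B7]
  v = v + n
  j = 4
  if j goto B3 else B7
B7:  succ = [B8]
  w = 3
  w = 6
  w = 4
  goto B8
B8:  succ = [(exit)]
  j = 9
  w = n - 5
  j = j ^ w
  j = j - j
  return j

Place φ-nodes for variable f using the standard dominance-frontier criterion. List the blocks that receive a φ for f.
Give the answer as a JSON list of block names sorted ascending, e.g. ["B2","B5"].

Answer: ["B3"]

Analysis:
idom tree: B1←B0 B2←B1 B3←B1 B4←B2 B5←B3 B6←B5 B7←B5 B8←B7
Dom∩ at merges:
  B3: preds {B1,B6}: {B0,B1} ∩ {B0,B1,B3,B5,B6} = {B0,B1}; idom=B1
  B7: preds {B5,B6}: {B0,B1,B3,B5} ∩ {B0,B1,B3,B5,B6} = {B0,B1,B3,B5}; idom=B5

DF derivation:
  join B3 pred B1: · stop@B1
  join B3 pred B6: B6→B5→B3 stop@B1
  join B7 pred B5: · stop@B5
  join B7 pred B6: B6 stop@B5
  B0 → ∅
  B1 → ∅
  B2 → ∅
  B3 → {B3}
  B4 → ∅
  B5 → {B3}
  B6 → {B3,B7}
  B7 → ∅
  B8 → ∅

φ for f: defs {B1,B5}
  DF⁺ = {B3}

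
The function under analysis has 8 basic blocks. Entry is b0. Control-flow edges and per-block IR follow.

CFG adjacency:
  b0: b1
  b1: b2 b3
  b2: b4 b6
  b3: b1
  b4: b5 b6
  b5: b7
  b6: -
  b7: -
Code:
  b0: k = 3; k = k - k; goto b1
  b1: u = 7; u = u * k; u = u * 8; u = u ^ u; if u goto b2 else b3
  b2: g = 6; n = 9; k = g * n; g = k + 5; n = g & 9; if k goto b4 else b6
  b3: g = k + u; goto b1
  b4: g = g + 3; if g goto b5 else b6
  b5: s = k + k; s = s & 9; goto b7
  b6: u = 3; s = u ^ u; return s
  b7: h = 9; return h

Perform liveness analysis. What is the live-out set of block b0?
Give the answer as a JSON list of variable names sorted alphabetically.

Answer: ["k"]

Working:
Per-block:
  b0: {k} / ∅
  b1: {u} / {k}
  b2: {g,k,n} / ∅
  b3: {g} / {k,u}
  b4: {g} / {g}
  b5: {s} / {k}
  b6: {s,u} / ∅
  b7: {h} / ∅

Liveness:
  b0: in=∅ out={k}
  b1: in={k} out={k,u}
  b2: in=∅ out={g,k}
  b3: in={k,u} out={k}
  b4: in={g,k} out={k}
  b5: in={k} out=∅
  b6: in=∅ out=∅
  b7: in=∅ out=∅

live-out(b0) = ["k"]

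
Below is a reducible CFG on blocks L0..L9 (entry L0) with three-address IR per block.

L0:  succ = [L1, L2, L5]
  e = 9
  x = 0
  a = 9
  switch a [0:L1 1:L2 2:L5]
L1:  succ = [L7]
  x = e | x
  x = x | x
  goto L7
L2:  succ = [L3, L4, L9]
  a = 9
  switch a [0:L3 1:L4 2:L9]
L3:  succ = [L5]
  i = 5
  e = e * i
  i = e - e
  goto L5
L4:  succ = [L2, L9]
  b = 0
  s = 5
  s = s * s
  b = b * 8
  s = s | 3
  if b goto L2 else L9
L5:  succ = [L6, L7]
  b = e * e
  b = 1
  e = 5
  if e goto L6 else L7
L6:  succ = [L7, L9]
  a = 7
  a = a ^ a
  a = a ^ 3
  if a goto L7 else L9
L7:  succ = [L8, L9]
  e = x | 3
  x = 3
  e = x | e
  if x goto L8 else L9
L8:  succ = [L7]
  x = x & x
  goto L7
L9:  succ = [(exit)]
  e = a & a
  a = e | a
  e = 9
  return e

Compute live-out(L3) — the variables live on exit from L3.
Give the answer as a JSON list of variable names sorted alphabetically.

Block summaries:
  L0 def {a,e,x} use ∅
  L1 def {x} use {e,x}
  L2 def {a} use ∅
  L3 def {e,i} use {e}
  L4 def {b,s} use ∅
  L5 def {b,e} use {e}
  L6 def {a} use ∅
  L7 def {e,x} use {x}
  L8 def {x} use {x}
  L9 def {a,e} use {a}

Liveness:
  live L0: ∅→{a,e,x}
  live L1: {a,e,x}→{a,x}
  live L2: {e,x}→{a,e,x}
  live L3: {a,e,x}→{a,e,x}
  live L4: {a,e,x}→{a,e,x}
  live L5: {a,e,x}→{a,x}
  live L6: {x}→{a,x}
  live L7: {a,x}→{a,x}
  live L8: {a,x}→{a,x}
  live L9: {a}→∅

live-out(L3) = ["a", "e", "x"]

Answer: ["a", "e", "x"]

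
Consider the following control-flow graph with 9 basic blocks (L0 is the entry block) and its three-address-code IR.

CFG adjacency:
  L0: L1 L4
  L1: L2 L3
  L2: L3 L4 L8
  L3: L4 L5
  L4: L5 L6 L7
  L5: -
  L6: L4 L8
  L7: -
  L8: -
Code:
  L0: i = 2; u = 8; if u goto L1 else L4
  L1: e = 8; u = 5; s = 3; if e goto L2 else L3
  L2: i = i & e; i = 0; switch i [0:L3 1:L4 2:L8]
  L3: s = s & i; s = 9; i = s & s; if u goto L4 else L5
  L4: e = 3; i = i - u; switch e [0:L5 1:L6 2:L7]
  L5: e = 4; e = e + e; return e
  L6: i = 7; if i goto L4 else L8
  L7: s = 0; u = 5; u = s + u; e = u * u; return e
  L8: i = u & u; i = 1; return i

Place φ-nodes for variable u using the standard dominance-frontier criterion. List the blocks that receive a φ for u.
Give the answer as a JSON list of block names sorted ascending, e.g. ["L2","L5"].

Answer: ["L4", "L5", "L8"]

Working:
idom tree: L1←L0 L2←L1 L3←L1 L4←L0 L5←L0 L6←L4 L7←L4 L8←L0
Join-block Dom:
  L3: preds {L1,L2}: {L0,L1} ∩ {L0,L1,L2} = {L0,L1}; idom=L1
  L4: preds {L0,L2,L3,L6}: {L0} ∩ {L0,L1,L2} ∩ {L0,L1,L3} ∩ {L0,L4,L6} = {L0}; idom=L0
  L5: preds {L3,L4}: {L0,L1,L3} ∩ {L0,L4} = {L0}; idom=L0
  L8: preds {L2,L6}: {L0,L1,L2} ∩ {L0,L4,L6} = {L0}; idom=L0

Frontier:
  join L3 pred L1: · stop@L1
  join L3 pred L2: L2 stop@L1
  join L4 pred L0: · stop@L0
  join L4 pred L2: L2→L1 stop@L0
  join L4 pred L3: L3→L1 stop@L0
  join L4 pred L6: L6→L4 stop@L0
  join L5 pred L3: L3→L1 stop@L0
  join L5 pred L4: L4 stop@L0
  join L8 pred L2: L2→L1 stop@L0
  join L8 pred L6: L6→L4 stop@L0
  L0: DF=∅
  L1: DF={L4,L5,L8}
  L2: DF={L3,L4,L8}
  L3: DF={L4,L5}
  L4: DF={L4,L5,L8}
  L5: DF=∅
  L6: DF={L4,L8}
  L7: DF=∅
  L8: DF=∅

φ for u: defs {L0,L1,L7}
  DF⁺ = {L4,L5,L8}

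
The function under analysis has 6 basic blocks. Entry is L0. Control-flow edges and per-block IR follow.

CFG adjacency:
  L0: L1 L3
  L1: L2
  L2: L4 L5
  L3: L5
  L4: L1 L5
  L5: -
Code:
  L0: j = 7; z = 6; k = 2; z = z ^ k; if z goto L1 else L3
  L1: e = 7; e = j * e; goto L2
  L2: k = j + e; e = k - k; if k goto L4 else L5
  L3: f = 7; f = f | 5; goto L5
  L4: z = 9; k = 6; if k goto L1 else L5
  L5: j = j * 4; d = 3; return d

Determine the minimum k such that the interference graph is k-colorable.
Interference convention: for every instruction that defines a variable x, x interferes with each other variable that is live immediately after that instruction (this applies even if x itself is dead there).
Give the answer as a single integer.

Answer: 3

Analysis:
def/use:
  L0: {j,k,z} / ∅
  L1: {e} / {j}
  L2: {e,k} / {e,j}
  L3: {f} / ∅
  L4: {k,z} / ∅
  L5: {d,j} / {j}

Live sets:
  L0 li=∅ lo={j}
  L1 li={j} lo={e,j}
  L2 li={e,j} lo={j}
  L3 li={j} lo={j}
  L4 li={j} lo={j}
  L5 li={j} lo=∅

Interfere edges:
  d — ∅
  e — {j,k}
  f — {j}
  j — {e,f,k,z}
  k — {e,j,z}
  z — {j,k}

Chromatic number:
  clique {e,j,k} ⇒ need ≥ 3
  3-colouring: r0={d,j}  r1={f,k}  r2={e,z}
  χ = 3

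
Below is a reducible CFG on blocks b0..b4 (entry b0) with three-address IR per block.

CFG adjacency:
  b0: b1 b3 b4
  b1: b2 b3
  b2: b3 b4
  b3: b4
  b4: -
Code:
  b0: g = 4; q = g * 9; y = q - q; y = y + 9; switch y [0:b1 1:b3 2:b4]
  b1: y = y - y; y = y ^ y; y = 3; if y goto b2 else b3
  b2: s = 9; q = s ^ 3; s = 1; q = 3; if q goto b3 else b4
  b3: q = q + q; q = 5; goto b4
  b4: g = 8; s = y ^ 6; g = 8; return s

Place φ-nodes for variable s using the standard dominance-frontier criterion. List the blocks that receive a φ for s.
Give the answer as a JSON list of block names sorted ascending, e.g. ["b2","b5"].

idom tree: b1←b0 b2←b1 b3←b0 b4←b0
Dom at joins:
  b3: preds {b0,b1,b2}: {b0} ∩ {b0,b1} ∩ {b0,b1,b2} = {b0}; idom=b0
  b4: preds {b0,b2,b3}: {b0} ∩ {b0,b1,b2} ∩ {b0,b3} = {b0}; idom=b0

DF derivation:
  join b3 pred b0: · stop@b0
  join b3 pred b1: b1 stop@b0
  join b3 pred b2: b2→b1 stop@b0
  join b4 pred b0: · stop@b0
  join b4 pred b2: b2→b1 stop@b0
  join b4 pred b3: b3 stop@b0
  b0: DF=∅
  b1: DF={b3,b4}
  b2: DF={b3,b4}
  b3: DF={b4}
  b4: DF=∅

φ for s: defs {b2,b4}
  DF⁺ = {b3,b4}

Answer: ["b3", "b4"]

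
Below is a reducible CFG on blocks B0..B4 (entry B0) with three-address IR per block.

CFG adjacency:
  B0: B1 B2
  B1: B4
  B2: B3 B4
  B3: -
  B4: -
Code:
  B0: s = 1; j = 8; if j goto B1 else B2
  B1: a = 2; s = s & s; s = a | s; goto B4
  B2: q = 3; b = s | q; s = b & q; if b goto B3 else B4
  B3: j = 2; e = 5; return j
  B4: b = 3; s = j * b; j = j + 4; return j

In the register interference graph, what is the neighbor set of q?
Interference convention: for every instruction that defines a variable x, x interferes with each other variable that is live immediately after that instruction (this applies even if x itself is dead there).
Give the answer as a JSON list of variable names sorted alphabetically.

Answer: ["b", "j", "s"]

Working:
Block summaries:
  B0 def {j,s} use ∅
  B1 def {a,s} use {s}
  B2 def {b,q,s} use {s}
  B3 def {e,j} use ∅
  B4 def {b,j,s} use {j}

Liveness:
  B0: in=∅ out={j,s}
  B1: in={j,s} out={j}
  B2: in={j,s} out={j}
  B3: in=∅ out=∅
  B4: in={j} out=∅

Interference:
  a: {j,s}
  b: {j,q,s}
  e: {j}
  j: {a,b,e,q,s}
  q: {b,j,s}
  s: {a,b,j,q}

N(q) = ["b", "j", "s"]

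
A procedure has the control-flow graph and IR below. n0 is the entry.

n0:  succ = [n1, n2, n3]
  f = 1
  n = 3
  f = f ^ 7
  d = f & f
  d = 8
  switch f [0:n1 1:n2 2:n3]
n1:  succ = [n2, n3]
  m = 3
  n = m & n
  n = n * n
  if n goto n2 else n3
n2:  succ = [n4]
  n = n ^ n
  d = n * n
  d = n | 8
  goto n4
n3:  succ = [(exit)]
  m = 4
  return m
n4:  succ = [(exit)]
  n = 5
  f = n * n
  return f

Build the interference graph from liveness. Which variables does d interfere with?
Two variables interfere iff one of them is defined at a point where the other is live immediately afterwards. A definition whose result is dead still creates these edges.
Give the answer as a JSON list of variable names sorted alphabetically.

Answer: ["f", "n"]

Derivation:
def/use:
  n0 def {d,f,n} use ∅
  n1 def {m,n} use {n}
  n2 def {d,n} use {n}
  n3 def {m} use ∅
  n4 def {f,n} use ∅

Live sets:
  live n0: ∅→{n}
  live n1: {n}→{n}
  live n2: {n}→∅
  live n3: ∅→∅
  live n4: ∅→∅

Conflict graph:
  d — {f,n}
  f — {d,n}
  m — {n}
  n — {d,f,m}

N(d) = ["f", "n"]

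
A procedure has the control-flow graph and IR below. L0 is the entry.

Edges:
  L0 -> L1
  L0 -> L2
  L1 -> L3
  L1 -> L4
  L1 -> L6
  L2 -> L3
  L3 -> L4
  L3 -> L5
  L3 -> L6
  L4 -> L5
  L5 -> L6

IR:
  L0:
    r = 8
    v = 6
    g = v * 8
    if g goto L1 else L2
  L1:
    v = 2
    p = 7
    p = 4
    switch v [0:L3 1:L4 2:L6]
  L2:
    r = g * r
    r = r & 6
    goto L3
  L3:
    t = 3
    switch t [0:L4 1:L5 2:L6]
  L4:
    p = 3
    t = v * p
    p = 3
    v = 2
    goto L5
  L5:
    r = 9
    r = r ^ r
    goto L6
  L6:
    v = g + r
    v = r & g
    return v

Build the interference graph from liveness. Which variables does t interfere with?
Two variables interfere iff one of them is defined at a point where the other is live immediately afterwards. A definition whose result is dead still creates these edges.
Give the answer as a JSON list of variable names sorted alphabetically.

Answer: ["g", "r", "v"]

Working:
Per-block:
  L0: def={g,r,v} ue=∅
  L1: def={p,v} ue=∅
  L2: def={r} ue={g,r}
  L3: def={t} ue=∅
  L4: def={p,t,v} ue={v}
  L5: def={r} ue=∅
  L6: def={v} ue={g,r}

Live sets:
  live L0: ∅→{g,r,v}
  live L1: {g,r}→{g,r,v}
  live L2: {g,r,v}→{g,r,v}
  live L3: {g,r,v}→{g,r,v}
  live L4: {g,v}→{g}
  live L5: {g}→{g,r}
  live L6: {g,r}→∅

Interfere edges:
  g: {p,r,t,v}
  p: {g,r,v}
  r: {g,p,t,v}
  t: {g,r,v}
  v: {g,p,r,t}

N(t) = ["g", "r", "v"]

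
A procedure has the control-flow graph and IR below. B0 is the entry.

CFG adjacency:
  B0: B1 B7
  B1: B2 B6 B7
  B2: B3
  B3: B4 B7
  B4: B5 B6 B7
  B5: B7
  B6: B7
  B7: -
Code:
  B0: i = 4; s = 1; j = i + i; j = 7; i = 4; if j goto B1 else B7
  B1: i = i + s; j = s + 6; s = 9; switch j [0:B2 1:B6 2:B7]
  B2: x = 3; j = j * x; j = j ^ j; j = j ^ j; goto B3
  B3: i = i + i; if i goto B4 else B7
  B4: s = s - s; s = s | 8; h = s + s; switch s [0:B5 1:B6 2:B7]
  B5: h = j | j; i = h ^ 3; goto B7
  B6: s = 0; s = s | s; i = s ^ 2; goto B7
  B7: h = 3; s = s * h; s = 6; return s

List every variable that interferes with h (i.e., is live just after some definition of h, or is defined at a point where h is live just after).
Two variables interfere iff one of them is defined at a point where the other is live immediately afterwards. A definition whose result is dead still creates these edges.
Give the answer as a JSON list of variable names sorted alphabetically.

Answer: ["j", "s"]

Analysis:
Per-block:
  B0: def={i,j,s} ue=∅
  B1: def={i,j,s} ue={i,s}
  B2: def={j,x} ue={j}
  B3: def={i} ue={i}
  B4: def={h,s} ue={s}
  B5: def={h,i} ue={j}
  B6: def={i,s} ue=∅
  B7: def={h,s} ue={s}

Liveness:
  live B0: ∅→{i,s}
  live B1: {i,s}→{i,j,s}
  live B2: {i,j,s}→{i,j,s}
  live B3: {i,j,s}→{j,s}
  live B4: {j,s}→{j,s}
  live B5: {j,s}→{s}
  live B6: ∅→{s}
  live B7: {s}→∅

Interference:
  h↔{j,s}
  i↔{j,s,x}
  j↔{h,i,s,x}
  s↔{h,i,j,x}
  x↔{i,j,s}

N(h) = ["j", "s"]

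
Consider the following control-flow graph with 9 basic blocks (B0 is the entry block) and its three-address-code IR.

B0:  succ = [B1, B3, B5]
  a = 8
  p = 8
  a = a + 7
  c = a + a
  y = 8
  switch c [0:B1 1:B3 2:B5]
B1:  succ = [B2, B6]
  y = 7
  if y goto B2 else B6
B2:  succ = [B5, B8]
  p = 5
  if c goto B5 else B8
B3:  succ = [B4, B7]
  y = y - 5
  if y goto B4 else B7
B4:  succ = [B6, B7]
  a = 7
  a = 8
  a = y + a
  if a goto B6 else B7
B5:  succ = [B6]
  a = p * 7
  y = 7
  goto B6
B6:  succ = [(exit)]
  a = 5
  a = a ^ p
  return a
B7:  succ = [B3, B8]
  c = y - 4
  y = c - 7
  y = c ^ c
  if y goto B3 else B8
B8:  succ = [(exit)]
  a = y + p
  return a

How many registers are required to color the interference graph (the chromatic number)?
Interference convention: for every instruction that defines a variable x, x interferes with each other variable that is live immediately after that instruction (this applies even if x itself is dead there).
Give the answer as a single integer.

Per-block:
  B0: def={a,c,p,y} ue=∅
  B1: def={y} ue=∅
  B2: def={p} ue={c}
  B3: def={y} ue={y}
  B4: def={a} ue={y}
  B5: def={a,y} ue={p}
  B6: def={a} ue={p}
  B7: def={c,y} ue={y}
  B8: def={a} ue={p,y}

Live sets:
  B0: in=∅ out={c,p,y}
  B1: in={c,p} out={c,p,y}
  B2: in={c,y} out={p,y}
  B3: in={p,y} out={p,y}
  B4: in={p,y} out={p,y}
  B5: in={p} out={p}
  B6: in={p} out=∅
  B7: in={p,y} out={p,y}
  B8: in={p,y} out=∅

Conflict graph:
  a — {p,y}
  c — {p,y}
  p — {a,c,y}
  y — {a,c,p}

Chromatic number:
  clique {a,p,y} ⇒ need ≥ 3
  assign a→c2 c→c2 p→c0 y→c1 — no edge inside a register ⇒ χ ≤ 3
  χ = 3

Answer: 3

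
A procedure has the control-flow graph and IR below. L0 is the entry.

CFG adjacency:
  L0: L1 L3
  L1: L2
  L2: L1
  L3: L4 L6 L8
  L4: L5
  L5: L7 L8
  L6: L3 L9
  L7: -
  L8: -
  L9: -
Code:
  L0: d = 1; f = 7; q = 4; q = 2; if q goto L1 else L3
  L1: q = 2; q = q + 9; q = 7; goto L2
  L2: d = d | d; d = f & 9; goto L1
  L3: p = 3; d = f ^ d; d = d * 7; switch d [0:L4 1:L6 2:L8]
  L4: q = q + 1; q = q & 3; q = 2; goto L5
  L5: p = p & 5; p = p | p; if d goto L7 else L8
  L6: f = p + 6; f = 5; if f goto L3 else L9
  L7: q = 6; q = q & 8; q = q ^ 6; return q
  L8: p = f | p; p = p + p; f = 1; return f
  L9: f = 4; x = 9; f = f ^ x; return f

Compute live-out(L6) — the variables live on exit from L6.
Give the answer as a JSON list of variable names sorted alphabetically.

Per-block:
  L0 def {d,f,q} use ∅
  L1 def {q} use ∅
  L2 def {d} use {d,f}
  L3 def {d,p} use {d,f}
  L4 def {q} use {q}
  L5 def {p} use {d,p}
  L6 def {f} use {p}
  L7 def {q} use ∅
  L8 def {f,p} use {f,p}
  L9 def {f,x} use ∅

Live sets:
  live L0: ∅→{d,f,q}
  live L1: {d,f}→{d,f}
  live L2: {d,f}→{d,f}
  live L3: {d,f,q}→{d,f,p,q}
  live L4: {d,f,p,q}→{d,f,p}
  live L5: {d,f,p}→{f,p}
  live L6: {d,p,q}→{d,f,q}
  live L7: ∅→∅
  live L8: {f,p}→∅
  live L9: ∅→∅

live-out(L6) = ["d", "f", "q"]

Answer: ["d", "f", "q"]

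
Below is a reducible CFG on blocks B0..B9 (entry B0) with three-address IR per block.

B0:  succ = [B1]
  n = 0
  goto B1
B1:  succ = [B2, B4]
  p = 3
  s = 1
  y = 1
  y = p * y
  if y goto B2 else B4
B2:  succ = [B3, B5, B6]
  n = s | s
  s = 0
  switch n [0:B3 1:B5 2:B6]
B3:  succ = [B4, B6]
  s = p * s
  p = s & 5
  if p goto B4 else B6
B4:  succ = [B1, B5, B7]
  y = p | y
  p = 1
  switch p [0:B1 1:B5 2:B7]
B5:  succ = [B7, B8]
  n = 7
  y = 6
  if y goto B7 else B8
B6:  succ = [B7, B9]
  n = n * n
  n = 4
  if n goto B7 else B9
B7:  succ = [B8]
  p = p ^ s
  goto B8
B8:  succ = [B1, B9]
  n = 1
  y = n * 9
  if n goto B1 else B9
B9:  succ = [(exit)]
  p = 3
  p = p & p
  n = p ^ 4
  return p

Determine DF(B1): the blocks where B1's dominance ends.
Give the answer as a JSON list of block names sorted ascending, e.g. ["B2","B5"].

Answer: ["B1"]

Analysis:
idom tree: B1←B0 B2←B1 B3←B2 B4←B1 B5←B1 B6←B2 B7←B1 B8←B1 B9←B1
Join-block Dom:
  B1: preds {B0,B4,B8}: {B0} ∩ {B0,B1,B4} ∩ {B0,B1,B8} = {B0}; idom=B0
  B4: preds {B1,B3}: {B0,B1} ∩ {B0,B1,B2,B3} = {B0,B1}; idom=B1
  B5: preds {B2,B4}: {B0,B1,B2} ∩ {B0,B1,B4} = {B0,B1}; idom=B1
  B6: preds {B2,B3}: {B0,B1,B2} ∩ {B0,B1,B2,B3} = {B0,B1,B2}; idom=B2
  B7: preds {B4,B5,B6}: {B0,B1,B4} ∩ {B0,B1,B5} ∩ {B0,B1,B2,B6} = {B0,B1}; idom=B1
  B8: preds {B5,B7}: {B0,B1,B5} ∩ {B0,B1,B7} = {B0,B1}; idom=B1
  B9: preds {B6,B8}: {B0,B1,B2,B6} ∩ {B0,B1,B8} = {B0,B1}; idom=B1

Frontier:
  B1←B0: walk · to B0
  B1←B4: walk B4→B1 to B0
  B1←B8: walk B8→B1 to B0
  B4←B1: walk · to B1
  B4←B3: walk B3→B2 to B1
  B5←B2: walk B2 to B1
  B5←B4: walk B4 to B1
  B6←B2: walk · to B2
  B6←B3: walk B3 to B2
  B7←B4: walk B4 to B1
  B7←B5: walk B5 to B1
  B7←B6: walk B6→B2 to B1
  B8←B5: walk B5 to B1
  B8←B7: walk B7 to B1
  B9←B6: walk B6→B2 to B1
  B9←B8: walk B8 to B1
  B0: DF=∅
  B1: DF={B1}
  B2: DF={B4,B5,B7,B9}
  B3: DF={B4,B6}
  B4: DF={B1,B5,B7}
  B5: DF={B7,B8}
  B6: DF={B7,B9}
  B7: DF={B8}
  B8: DF={B1,B9}
  B9: DF=∅

DF(B1) = ["B1"]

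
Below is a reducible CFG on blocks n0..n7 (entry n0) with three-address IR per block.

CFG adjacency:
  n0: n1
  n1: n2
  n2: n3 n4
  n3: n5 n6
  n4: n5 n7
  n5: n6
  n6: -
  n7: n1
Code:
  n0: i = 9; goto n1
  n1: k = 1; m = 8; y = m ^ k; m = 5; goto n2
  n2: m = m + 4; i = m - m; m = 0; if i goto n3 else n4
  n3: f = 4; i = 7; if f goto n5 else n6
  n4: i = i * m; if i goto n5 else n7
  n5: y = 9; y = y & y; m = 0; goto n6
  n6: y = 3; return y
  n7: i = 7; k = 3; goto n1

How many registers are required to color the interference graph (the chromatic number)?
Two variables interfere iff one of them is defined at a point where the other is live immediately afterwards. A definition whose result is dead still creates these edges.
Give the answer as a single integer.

Answer: 2

Derivation:
def/use:
  n0: def={i} ue=∅
  n1: def={k,m,y} ue=∅
  n2: def={i,m} ue={m}
  n3: def={f,i} ue=∅
  n4: def={i} ue={i,m}
  n5: def={m,y} ue=∅
  n6: def={y} ue=∅
  n7: def={i,k} ue=∅

Live sets:
  n0: in=∅ out=∅
  n1: in=∅ out={m}
  n2: in={m} out={i,m}
  n3: in=∅ out=∅
  n4: in={i,m} out=∅
  n5: in=∅ out=∅
  n6: in=∅ out=∅
  n7: in=∅ out=∅

Conflict graph:
  f: {i}
  i: {f,m}
  k: {m}
  m: {i,k}
  y: ∅

Chromatic number:
  lower bound: {f,i} mutually conflict ⇒ χ ≥ 2
  2-colouring: c0={i,k,y}  c1={f,m}
  χ = 2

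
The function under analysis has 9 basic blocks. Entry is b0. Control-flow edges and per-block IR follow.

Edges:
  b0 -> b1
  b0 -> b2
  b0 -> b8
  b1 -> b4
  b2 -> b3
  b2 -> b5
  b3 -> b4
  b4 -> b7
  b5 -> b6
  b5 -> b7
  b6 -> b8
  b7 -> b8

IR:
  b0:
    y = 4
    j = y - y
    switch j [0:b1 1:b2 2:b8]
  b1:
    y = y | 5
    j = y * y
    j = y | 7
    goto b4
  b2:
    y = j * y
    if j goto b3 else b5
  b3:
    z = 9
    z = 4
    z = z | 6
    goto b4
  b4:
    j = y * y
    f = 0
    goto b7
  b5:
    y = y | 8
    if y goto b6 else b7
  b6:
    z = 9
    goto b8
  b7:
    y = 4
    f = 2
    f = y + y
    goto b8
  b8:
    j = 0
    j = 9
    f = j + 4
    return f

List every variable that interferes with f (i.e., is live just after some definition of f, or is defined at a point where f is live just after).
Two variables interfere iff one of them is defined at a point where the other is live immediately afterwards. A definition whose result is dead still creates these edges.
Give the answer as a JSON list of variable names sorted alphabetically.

Answer: ["y"]

Working:
def/use:
  b0: def={j,y} ue=∅
  b1: def={j,y} ue={y}
  b2: def={y} ue={j,y}
  b3: def={z} ue=∅
  b4: def={f,j} ue={y}
  b5: def={y} ue={y}
  b6: def={z} ue=∅
  b7: def={f,y} ue=∅
  b8: def={f,j} ue=∅

Liveness:
  b0 li=∅ lo={j,y}
  b1 li={y} lo={y}
  b2 li={j,y} lo={y}
  b3 li={y} lo={y}
  b4 li={y} lo=∅
  b5 li={y} lo=∅
  b6 li=∅ lo=∅
  b7 li=∅ lo=∅
  b8 li=∅ lo=∅

Conflict graph:
  f — {y}
  j — {y}
  y — {f,j,z}
  z — {y}

N(f) = ["y"]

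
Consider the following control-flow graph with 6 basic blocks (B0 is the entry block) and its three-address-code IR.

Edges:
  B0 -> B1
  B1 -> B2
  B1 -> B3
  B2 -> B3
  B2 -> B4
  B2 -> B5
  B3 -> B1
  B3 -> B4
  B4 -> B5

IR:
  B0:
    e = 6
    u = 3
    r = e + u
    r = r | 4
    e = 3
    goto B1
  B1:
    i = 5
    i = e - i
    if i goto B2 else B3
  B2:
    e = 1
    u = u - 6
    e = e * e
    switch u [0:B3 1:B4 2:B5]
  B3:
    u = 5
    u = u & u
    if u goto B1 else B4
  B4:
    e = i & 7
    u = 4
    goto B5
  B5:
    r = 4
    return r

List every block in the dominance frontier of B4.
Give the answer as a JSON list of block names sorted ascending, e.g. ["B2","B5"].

idom tree: B1←B0 B2←B1 B3←B1 B4←B1 B5←B1
Dom∩ at merges:
  B1: preds {B0,B3}: {B0} ∩ {B0,B1,B3} = {B0}; idom=B0
  B3: preds {B1,B2}: {B0,B1} ∩ {B0,B1,B2} = {B0,B1}; idom=B1
  B4: preds {B2,B3}: {B0,B1,B2} ∩ {B0,B1,B3} = {B0,B1}; idom=B1
  B5: preds {B2,B4}: {B0,B1,B2} ∩ {B0,B1,B4} = {B0,B1}; idom=B1

Frontier:
  join B1 pred B0: · stop@B0
  join B1 pred B3: B3→B1 stop@B0
  join B3 pred B1: · stop@B1
  join B3 pred B2: B2 stop@B1
  join B4 pred B2: B2 stop@B1
  join B4 pred B3: B3 stop@B1
  join B5 pred B2: B2 stop@B1
  join B5 pred B4: B4 stop@B1
  B0 → ∅
  B1 → {B1}
  B2 → {B3,B4,B5}
  B3 → {B1,B4}
  B4 → {B5}
  B5 → ∅

DF(B4) = ["B5"]

Answer: ["B5"]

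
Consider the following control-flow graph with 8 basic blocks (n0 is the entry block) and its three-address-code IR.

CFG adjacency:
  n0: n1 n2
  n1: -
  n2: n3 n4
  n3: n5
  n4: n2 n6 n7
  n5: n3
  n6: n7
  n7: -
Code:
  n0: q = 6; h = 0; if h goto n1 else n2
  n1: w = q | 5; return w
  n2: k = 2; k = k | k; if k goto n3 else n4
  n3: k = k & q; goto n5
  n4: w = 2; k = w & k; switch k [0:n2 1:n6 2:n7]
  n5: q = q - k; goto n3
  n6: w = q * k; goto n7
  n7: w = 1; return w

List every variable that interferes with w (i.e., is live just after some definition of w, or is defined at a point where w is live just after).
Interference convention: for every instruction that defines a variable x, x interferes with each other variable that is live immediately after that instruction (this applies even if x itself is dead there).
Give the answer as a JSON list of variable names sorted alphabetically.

Per-block:
  n0: {h,q} / ∅
  n1: {w} / {q}
  n2: {k} / ∅
  n3: {k} / {k,q}
  n4: {k,w} / {k}
  n5: {q} / {k,q}
  n6: {w} / {k,q}
  n7: {w} / ∅

Liveness:
  live n0: ∅→{q}
  live n1: {q}→∅
  live n2: {q}→{k,q}
  live n3: {k,q}→{k,q}
  live n4: {k,q}→{k,q}
  live n5: {k,q}→{k,q}
  live n6: {k,q}→∅
  live n7: ∅→∅

Interfere edges:
  h — {q}
  k — {q,w}
  q — {h,k,w}
  w — {k,q}

N(w) = ["k", "q"]

Answer: ["k", "q"]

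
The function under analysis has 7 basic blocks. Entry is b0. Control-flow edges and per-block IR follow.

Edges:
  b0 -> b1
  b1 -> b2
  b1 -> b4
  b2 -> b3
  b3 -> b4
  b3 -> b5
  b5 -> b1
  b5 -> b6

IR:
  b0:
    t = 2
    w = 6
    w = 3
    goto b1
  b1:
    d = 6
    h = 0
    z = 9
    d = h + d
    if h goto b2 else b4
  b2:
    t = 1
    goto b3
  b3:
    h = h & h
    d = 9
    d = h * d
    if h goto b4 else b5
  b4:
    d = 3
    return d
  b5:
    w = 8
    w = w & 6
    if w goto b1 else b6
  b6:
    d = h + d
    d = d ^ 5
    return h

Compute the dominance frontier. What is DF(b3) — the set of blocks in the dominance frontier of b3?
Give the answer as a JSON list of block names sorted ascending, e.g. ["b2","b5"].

Answer: ["b1", "b4"]

Working:
idom tree: b1←b0 b2←b1 b3←b2 b4←b1 b5←b3 b6←b5
Dom∩ at merges:
  b1: preds {b0,b5}: {b0} ∩ {b0,b1,b2,b3,b5} = {b0}; idom=b0
  b4: preds {b1,b3}: {b0,b1} ∩ {b0,b1,b2,b3} = {b0,b1}; idom=b1

Frontier:
  join b1 pred b0: · stop@b0
  join b1 pred b5: b5→b3→b2→b1 stop@b0
  join b4 pred b1: · stop@b1
  join b4 pred b3: b3→b2 stop@b1
  b0 → ∅
  b1 → {b1}
  b2 → {b1,b4}
  b3 → {b1,b4}
  b4 → ∅
  b5 → {b1}
  b6 → ∅

DF(b3) = ["b1", "b4"]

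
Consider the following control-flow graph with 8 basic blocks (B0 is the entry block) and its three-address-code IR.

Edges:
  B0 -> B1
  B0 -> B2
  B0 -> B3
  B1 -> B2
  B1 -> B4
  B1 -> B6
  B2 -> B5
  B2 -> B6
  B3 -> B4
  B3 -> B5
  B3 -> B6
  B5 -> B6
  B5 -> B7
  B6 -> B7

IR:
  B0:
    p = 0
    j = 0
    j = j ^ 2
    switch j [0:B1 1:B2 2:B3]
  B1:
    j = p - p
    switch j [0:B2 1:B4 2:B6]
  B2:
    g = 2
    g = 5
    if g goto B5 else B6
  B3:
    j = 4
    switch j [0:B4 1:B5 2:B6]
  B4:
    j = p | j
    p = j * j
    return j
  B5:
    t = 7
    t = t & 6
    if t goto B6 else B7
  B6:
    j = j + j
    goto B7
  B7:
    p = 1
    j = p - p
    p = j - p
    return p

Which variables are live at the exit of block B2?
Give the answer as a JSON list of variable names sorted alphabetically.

Block summaries:
  B0 def {j,p} use ∅
  B1 def {j} use {p}
  B2 def {g} use ∅
  B3 def {j} use ∅
  B4 def {j,p} use {j,p}
  B5 def {t} use ∅
  B6 def {j} use {j}
  B7 def {j,p} use ∅

Live sets:
  B0: in=∅ out={j,p}
  B1: in={p} out={j,p}
  B2: in={j} out={j}
  B3: in={p} out={j,p}
  B4: in={j,p} out=∅
  B5: in={j} out={j}
  B6: in={j} out=∅
  B7: in=∅ out=∅

live-out(B2) = ["j"]

Answer: ["j"]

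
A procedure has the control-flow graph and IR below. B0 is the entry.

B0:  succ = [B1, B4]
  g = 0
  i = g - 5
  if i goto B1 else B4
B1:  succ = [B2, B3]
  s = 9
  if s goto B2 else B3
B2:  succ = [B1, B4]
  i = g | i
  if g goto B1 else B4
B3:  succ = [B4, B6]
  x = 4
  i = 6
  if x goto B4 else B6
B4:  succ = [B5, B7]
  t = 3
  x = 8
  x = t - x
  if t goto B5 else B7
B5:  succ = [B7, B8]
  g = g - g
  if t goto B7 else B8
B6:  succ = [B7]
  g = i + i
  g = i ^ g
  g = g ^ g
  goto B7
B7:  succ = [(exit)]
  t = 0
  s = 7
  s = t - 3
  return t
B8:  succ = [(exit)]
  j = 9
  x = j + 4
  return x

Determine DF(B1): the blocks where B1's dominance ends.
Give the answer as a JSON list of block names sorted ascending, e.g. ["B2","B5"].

idom tree: B1←B0 B2←B1 B3←B1 B4←B0 B5←B4 B6←B3 B7←B0 B8←B5
Dom∩ at merges:
  B1: preds {B0,B2}: {B0} ∩ {B0,B1,B2} = {B0}; idom=B0
  B4: preds {B0,B2,B3}: {B0} ∩ {B0,B1,B2} ∩ {B0,B1,B3} = {B0}; idom=B0
  B7: preds {B4,B5,B6}: {B0,B4} ∩ {B0,B4,B5} ∩ {B0,B1,B3,B6} = {B0}; idom=B0

Frontier:
  B1←B0: walk · to B0
  B1←B2: walk B2→B1 to B0
  B4←B0: walk · to B0
  B4←B2: walk B2→B1 to B0
  B4←B3: walk B3→B1 to B0
  B7←B4: walk B4 to B0
  B7←B5: walk B5→B4 to B0
  B7←B6: walk B6→B3→B1 to B0
  B0 → ∅
  B1 → {B1,B4,B7}
  B2 → {B1,B4}
  B3 → {B4,B7}
  B4 → {B7}
  B5 → {B7}
  B6 → {B7}
  B7 → ∅
  B8 → ∅

DF(B1) = ["B1", "B4", "B7"]

Answer: ["B1", "B4", "B7"]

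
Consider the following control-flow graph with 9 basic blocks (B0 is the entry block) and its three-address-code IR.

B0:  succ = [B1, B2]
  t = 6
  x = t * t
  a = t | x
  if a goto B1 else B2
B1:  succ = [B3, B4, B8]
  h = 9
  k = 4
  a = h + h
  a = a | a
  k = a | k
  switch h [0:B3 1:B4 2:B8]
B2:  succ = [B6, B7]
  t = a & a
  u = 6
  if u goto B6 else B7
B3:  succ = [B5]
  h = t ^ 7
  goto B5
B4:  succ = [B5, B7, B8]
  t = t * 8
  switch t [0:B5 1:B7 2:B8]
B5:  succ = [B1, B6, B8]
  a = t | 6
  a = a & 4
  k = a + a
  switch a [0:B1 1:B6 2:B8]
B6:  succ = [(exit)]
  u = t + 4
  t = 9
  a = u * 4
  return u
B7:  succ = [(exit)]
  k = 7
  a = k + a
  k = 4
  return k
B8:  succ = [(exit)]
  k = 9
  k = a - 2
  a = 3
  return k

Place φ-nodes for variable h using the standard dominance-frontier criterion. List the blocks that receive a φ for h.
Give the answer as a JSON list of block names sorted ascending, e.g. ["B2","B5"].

idom tree: B1←B0 B2←B0 B3←B1 B4←B1 B5←B1 B6←B0 B7←B0 B8←B1
Dom∩ at merges:
  B1: preds {B0,B5}: {B0} ∩ {B0,B1,B5} = {B0}; idom=B0
  B5: preds {B3,B4}: {B0,B1,B3} ∩ {B0,B1,B4} = {B0,B1}; idom=B1
  B6: preds {B2,B5}: {B0,B2} ∩ {B0,B1,B5} = {B0}; idom=B0
  B7: preds {B2,B4}: {B0,B2} ∩ {B0,B1,B4} = {B0}; idom=B0
  B8: preds {B1,B4,B5}: {B0,B1} ∩ {B0,B1,B4} ∩ {B0,B1,B5} = {B0,B1}; idom=B1

DF derivation:
  join B1 pred B0: · stop@B0
  join B1 pred B5: B5→B1 stop@B0
  join B5 pred B3: B3 stop@B1
  join B5 pred B4: B4 stop@B1
  join B6 pred B2: B2 stop@B0
  join B6 pred B5: B5→B1 stop@B0
  join B7 pred B2: B2 stop@B0
  join B7 pred B4: B4→B1 stop@B0
  join B8 pred B1: · stop@B1
  join B8 pred B4: B4 stop@B1
  join B8 pred B5: B5 stop@B1
  B0: DF=∅
  B1: DF={B1,B6,B7}
  B2: DF={B6,B7}
  B3: DF={B5}
  B4: DF={B5,B7,B8}
  B5: DF={B1,B6,B8}
  B6: DF=∅
  B7: DF=∅
  B8: DF=∅

φ for h: defs {B1,B3}
  DF⁺ = {B1,B5,B6,B7,B8}

Answer: ["B1", "B5", "B6", "B7", "B8"]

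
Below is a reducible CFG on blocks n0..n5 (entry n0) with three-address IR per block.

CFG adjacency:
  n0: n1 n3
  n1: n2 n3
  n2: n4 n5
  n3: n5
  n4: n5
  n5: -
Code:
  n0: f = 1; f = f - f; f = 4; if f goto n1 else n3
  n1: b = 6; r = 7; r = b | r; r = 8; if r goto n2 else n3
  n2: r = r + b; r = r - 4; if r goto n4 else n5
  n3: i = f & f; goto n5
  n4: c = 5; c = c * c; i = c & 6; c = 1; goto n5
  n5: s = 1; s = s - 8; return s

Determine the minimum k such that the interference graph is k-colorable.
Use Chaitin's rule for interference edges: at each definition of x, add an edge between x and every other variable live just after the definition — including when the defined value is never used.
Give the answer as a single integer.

def/use:
  n0: {f} / ∅
  n1: {b,r} / ∅
  n2: {r} / {b,r}
  n3: {i} / {f}
  n4: {c,i} / ∅
  n5: {s} / ∅

Backward fixpoint:
  n0 li=∅ lo={f}
  n1 li={f} lo={b,f,r}
  n2 li={b,r} lo=∅
  n3 li={f} lo=∅
  n4 li=∅ lo=∅
  n5 li=∅ lo=∅

Conflict graph:
  b — {f,r}
  c — ∅
  f — {b,r}
  i — ∅
  r — {b,f}
  s — ∅

Chromatic number:
  lower bound: {b,f,r} mutually conflict ⇒ χ ≥ 3
  assign b→r0 c→r0 f→r1 i→r0 r→r2 s→r0 — no edge inside a register ⇒ χ ≤ 3
  χ = 3

Answer: 3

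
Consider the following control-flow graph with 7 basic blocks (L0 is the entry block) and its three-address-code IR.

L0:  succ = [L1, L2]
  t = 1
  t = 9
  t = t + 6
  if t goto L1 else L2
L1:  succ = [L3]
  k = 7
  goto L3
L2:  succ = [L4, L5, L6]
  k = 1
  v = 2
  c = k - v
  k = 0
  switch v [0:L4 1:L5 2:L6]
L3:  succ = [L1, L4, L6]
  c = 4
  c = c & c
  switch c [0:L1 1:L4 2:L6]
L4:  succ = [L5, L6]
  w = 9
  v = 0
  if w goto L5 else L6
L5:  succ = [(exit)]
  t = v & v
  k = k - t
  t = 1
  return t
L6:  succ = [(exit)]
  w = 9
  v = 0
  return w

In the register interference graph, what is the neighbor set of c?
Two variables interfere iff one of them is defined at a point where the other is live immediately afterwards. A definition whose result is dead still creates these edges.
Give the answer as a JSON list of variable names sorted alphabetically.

def/use:
  L0: {t} / ∅
  L1: {k} / ∅
  L2: {c,k,v} / ∅
  L3: {c} / ∅
  L4: {v,w} / ∅
  L5: {k,t} / {k,v}
  L6: {v,w} / ∅

Backward fixpoint:
  L0 li=∅ lo=∅
  L1 li=∅ lo={k}
  L2 li=∅ lo={k,v}
  L3 li={k} lo={k}
  L4 li={k} lo={k,v}
  L5 li={k,v} lo=∅
  L6 li=∅ lo=∅

Interference:
  c↔{k,v}
  k↔{c,t,v,w}
  t↔{k}
  v↔{c,k,w}
  w↔{k,v}

N(c) = ["k", "v"]

Answer: ["k", "v"]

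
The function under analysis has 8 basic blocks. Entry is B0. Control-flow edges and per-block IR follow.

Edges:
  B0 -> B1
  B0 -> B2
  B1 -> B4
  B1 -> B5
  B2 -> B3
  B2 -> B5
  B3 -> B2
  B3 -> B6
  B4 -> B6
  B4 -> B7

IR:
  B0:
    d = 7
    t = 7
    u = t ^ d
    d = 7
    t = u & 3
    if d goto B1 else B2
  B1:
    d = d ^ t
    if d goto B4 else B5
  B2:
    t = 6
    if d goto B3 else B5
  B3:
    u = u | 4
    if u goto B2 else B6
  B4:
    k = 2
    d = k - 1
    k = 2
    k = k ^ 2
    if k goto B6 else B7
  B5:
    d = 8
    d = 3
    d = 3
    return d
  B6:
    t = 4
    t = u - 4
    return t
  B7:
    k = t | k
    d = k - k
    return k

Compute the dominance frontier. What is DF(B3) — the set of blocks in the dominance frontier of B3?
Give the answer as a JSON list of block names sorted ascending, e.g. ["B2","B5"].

idom tree: B1←B0 B2←B0 B3←B2 B4←B1 B5←B0 B6←B0 B7←B4
Dom∩ at merges:
  B2: preds {B0,B3}: {B0} ∩ {B0,B2,B3} = {B0}; idom=B0
  B5: preds {B1,B2}: {B0,B1} ∩ {B0,B2} = {B0}; idom=B0
  B6: preds {B3,B4}: {B0,B2,B3} ∩ {B0,B1,B4} = {B0}; idom=B0

Frontier:
  join B2 pred B0: · stop@B0
  join B2 pred B3: B3→B2 stop@B0
  join B5 pred B1: B1 stop@B0
  join B5 pred B2: B2 stop@B0
  join B6 pred B3: B3→B2 stop@B0
  join B6 pred B4: B4→B1 stop@B0
  B0 → ∅
  B1 → {B5,B6}
  B2 → {B2,B5,B6}
  B3 → {B2,B6}
  B4 → {B6}
  B5 → ∅
  B6 → ∅
  B7 → ∅

DF(B3) = ["B2", "B6"]

Answer: ["B2", "B6"]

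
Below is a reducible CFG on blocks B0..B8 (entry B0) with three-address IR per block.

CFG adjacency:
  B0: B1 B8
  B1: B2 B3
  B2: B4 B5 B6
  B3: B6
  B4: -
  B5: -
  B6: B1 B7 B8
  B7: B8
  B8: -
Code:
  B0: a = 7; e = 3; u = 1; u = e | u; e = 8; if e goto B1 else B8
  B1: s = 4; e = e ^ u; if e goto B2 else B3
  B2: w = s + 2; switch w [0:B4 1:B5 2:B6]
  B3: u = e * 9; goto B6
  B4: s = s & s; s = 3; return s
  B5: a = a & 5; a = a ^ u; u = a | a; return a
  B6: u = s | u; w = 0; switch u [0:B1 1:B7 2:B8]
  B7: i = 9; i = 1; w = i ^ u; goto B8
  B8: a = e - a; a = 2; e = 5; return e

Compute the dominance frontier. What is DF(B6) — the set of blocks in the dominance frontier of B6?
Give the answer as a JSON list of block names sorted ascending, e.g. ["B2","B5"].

Answer: ["B1", "B8"]

Working:
idom tree: B1←B0 B2←B1 B3←B1 B4←B2 B5←B2 B6←B1 B7←B6 B8←B0
Join-block Dom:
  B1: preds {B0,B6}: {B0} ∩ {B0,B1,B6} = {B0}; idom=B0
  B6: preds {B2,B3}: {B0,B1,B2} ∩ {B0,B1,B3} = {B0,B1}; idom=B1
  B8: preds {B0,B6,B7}: {B0} ∩ {B0,B1,B6} ∩ {B0,B1,B6,B7} = {B0}; idom=B0

DF derivation:
  B1←B0: walk · to B0
  B1←B6: walk B6→B1 to B0
  B6←B2: walk B2 to B1
  B6←B3: walk B3 to B1
  B8←B0: walk · to B0
  B8←B6: walk B6→B1 to B0
  B8←B7: walk B7→B6→B1 to B0
  DF(B0)=∅
  DF(B1)={B1,B8}
  DF(B2)={B6}
  DF(B3)={B6}
  DF(B4)=∅
  DF(B5)=∅
  DF(B6)={B1,B8}
  DF(B7)={B8}
  DF(B8)=∅

DF(B6) = ["B1", "B8"]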